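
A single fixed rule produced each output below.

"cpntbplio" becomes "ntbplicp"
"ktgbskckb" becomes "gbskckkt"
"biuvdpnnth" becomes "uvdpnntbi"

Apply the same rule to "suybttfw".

ybttfsu

Rule — delete the last character, then move the first 2 characters to the end (rotate left by 2).
Applying both steps to "suybttfw": "suybttf", then "ybttfsu".
(Check on "cpntbplio": → "cpntbpli" → "ntbplicp" ✓)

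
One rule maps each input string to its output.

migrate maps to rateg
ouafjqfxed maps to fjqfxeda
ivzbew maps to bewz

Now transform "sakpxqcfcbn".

pxqcfcbnk

Each output is the input with this applied: delete the first 2 characters, then move the first character to the end.
For "sakpxqcfcbn" the result is "pxqcfcbnk".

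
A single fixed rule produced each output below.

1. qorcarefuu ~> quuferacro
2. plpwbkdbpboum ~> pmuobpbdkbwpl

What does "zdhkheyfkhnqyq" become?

Each output is the input with this applied: move the first character to the end, then reverse the string.
Starting from "zdhkheyfkhnqyq": after the first operation, "dhkheyfkhnqyqz"; after the second, "zqyqnhkfyehkhd".

zqyqnhkfyehkhd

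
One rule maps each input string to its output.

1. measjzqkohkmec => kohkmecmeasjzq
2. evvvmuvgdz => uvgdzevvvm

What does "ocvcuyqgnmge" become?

Looking at the pairs, the operation is to swap the front and back halves of the string.
For "ocvcuyqgnmge" the result is "qgnmgeocvcuy".

qgnmgeocvcuy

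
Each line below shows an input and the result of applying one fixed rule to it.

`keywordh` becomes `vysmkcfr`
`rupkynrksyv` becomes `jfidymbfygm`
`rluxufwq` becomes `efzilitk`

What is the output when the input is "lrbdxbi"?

In each case the input is transformed by: move the last character to the front, then shift every letter 12 places backward in the alphabet (wrapping around).
"lrbdxbi" → "ilrbdxb" → "wzfprlp".

wzfprlp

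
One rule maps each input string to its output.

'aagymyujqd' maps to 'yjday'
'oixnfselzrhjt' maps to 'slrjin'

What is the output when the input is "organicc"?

Rule — keep every other character starting from the second (positions 2nd, 4th, 6th, ...), then move the first 2 characters to the end (rotate left by 2).
"organicc" → "raic" → "icra".
(Check on "aagymyujqd": → "ayyjd" → "yjday" ✓)

icra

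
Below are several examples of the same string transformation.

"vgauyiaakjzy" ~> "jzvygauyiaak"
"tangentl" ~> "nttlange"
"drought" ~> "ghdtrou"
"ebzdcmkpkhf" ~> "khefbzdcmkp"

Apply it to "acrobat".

baatcro

In each case the input is transformed by: swap the first and last characters, then move the last 3 characters to the front (rotate right by 3).
Applying both steps to "acrobat": "tcrobaa", then "baatcro".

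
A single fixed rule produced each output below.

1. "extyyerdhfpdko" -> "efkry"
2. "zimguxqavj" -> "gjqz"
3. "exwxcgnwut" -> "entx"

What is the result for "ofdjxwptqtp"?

The rule is to keep one character in every 3, starting at position 1 (positions 1st, 4th, 7th, ...), then sort the characters into alphabetical order.
"ofdjxwptqtp" → "ojpt" → "jopt".

jopt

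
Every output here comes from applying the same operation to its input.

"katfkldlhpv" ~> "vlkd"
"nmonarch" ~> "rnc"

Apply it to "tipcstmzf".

zsi

In each case the input is transformed by: sort the characters into reverse alphabetical order, then keep one character in every 3, starting at position 1 (positions 1st, 4th, 7th, ...).
Applying both steps to "tipcstmzf": "zttspmifc", then "zsi".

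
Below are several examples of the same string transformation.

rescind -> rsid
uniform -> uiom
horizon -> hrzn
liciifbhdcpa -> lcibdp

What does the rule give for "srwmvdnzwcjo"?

The transformation: keep every other character starting from the first (positions 1st, 3rd, 5th, ...).
Applying that to "srwmvdnzwcjo" gives "swvnwj".

swvnwj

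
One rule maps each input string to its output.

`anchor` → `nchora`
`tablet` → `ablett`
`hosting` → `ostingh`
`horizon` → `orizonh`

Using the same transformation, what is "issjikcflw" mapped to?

ssjikcflwi

The rule is to move the first character to the end.
For "issjikcflw" the result is "ssjikcflwi".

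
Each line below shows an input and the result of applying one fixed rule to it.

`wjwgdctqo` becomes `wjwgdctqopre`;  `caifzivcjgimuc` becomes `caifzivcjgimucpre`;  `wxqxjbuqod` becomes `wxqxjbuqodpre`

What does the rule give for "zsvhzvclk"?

The rule is to append "pre".
On "zsvhzvclk" that produces "zsvhzvclkpre".

zsvhzvclkpre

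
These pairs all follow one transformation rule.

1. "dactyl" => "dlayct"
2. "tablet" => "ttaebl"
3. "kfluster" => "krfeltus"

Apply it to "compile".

ceolmip

What's happening: take characters alternately from the front and the back (1st, last, 2nd, 2nd-last, ...).
"compile" → "ceolmip".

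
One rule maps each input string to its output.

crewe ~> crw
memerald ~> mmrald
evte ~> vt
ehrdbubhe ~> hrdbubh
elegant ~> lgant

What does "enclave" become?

The transformation: remove every "e".
Doing the same to "enclave": "nclav".

nclav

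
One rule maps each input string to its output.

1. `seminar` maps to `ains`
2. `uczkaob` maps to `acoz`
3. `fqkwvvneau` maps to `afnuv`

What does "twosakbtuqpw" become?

akpstw

What's happening: sort the characters into alphabetical order, then keep every other character starting from the first (positions 1st, 3rd, 5th, ...).
Working it through for "twosakbtuqpw": intermediate "abkopqsttuww", final "akpstw".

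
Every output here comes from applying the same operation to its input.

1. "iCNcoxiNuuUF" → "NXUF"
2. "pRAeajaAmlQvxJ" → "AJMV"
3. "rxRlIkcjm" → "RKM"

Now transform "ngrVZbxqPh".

RBP

The pattern: keep one character in every 3, starting at position 3 (positions 3rd, 6th, 9th, ...), then convert every letter to uppercase.
Applying both steps to "ngrVZbxqPh": "rbP", then "RBP".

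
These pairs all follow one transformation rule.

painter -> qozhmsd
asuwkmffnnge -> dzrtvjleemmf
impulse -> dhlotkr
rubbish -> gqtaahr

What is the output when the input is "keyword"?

The transformation: shift every letter 1 place backward in the alphabet (wrapping around), then move the last character to the front.
"keyword" → "jdxvnqc" → "cjdxvnq".

cjdxvnq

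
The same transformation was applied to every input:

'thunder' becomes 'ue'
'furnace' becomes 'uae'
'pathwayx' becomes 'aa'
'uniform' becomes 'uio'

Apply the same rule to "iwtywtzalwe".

iae

Each output is the input with this applied: keep only the vowels.
Applying that to "iwtywtzalwe" gives "iae".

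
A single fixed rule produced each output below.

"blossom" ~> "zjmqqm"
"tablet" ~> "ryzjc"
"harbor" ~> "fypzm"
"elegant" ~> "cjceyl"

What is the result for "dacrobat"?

byapmzy

The transformation: shift every letter 2 places backward in the alphabet (wrapping around), then delete the last character.
Applying that to "dacrobat" gives "byapmzy".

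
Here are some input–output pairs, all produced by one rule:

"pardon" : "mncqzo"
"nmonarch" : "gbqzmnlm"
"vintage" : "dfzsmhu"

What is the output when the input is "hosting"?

Rule — reverse the string, then shift every letter 1 place backward in the alphabet (wrapping around).
On "hosting": the first step gives "gnitsoh", and the second then gives "fmhsrng".

fmhsrng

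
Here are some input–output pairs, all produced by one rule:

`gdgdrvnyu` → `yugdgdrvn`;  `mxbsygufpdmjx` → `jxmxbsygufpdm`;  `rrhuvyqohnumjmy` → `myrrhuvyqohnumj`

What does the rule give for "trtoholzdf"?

The rule is to move the last 2 characters to the front (rotate right by 2).
Doing the same to "trtoholzdf": "dftrtoholz".

dftrtoholz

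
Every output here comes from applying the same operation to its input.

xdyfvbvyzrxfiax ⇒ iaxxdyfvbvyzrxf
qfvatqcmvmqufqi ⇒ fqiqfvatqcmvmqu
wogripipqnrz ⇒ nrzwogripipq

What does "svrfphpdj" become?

pdjsvrfph

The pattern: move the last 3 characters to the front (rotate right by 3).
For "svrfphpdj" the result is "pdjsvrfph".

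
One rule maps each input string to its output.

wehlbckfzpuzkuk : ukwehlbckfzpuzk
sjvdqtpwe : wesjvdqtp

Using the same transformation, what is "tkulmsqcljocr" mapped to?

The pattern: move the last 2 characters to the front (rotate right by 2).
"tkulmsqcljocr" → "crtkulmsqcljo".

crtkulmsqcljo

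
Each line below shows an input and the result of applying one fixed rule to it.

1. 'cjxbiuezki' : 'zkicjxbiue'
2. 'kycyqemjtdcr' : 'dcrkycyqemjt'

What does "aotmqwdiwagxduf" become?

Rule — move the last 3 characters to the front (rotate right by 3).
So "aotmqwdiwagxduf" becomes "dufaotmqwdiwagx".

dufaotmqwdiwagx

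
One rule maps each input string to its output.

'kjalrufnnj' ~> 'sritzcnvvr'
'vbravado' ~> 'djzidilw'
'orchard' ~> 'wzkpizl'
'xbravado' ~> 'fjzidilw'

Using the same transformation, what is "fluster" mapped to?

What's happening: shift every letter 8 places forward in the alphabet (wrapping around).
Applying that to "fluster" gives "ntcabmz".

ntcabmz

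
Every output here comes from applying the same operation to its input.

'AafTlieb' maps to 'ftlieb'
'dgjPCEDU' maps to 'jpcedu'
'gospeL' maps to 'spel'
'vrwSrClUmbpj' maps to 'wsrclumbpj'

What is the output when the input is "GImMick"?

The rule is to delete the first 2 characters, then convert every letter to lowercase.
Applying both steps to "GImMick": "mMick", then "mmick".

mmick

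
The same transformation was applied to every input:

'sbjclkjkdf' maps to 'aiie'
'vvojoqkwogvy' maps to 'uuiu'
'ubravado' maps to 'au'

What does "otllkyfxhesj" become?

ei

Looking at the pairs, the operation is to shift every letter 1 place backward in the alphabet (wrapping around), then keep only the vowels.
Starting from "otllkyfxhesj": after the first operation, "nskkjxewgdri"; after the second, "ei".
(Check on "ubravado": → "taqzuzcn" → "au" ✓)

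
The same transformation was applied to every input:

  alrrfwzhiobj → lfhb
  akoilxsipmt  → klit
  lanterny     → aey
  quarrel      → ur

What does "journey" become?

The transformation: keep one character in every 3, starting at position 2 (positions 2nd, 5th, 8th, ...).
Doing the same to "journey": "on".

on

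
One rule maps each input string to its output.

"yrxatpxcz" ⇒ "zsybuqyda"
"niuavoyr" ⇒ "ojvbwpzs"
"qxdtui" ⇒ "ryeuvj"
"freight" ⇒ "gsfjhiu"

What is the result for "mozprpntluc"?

npaqsqoumvd

The rule is to shift every letter 1 place forward in the alphabet (wrapping around).
On "mozprpntluc" that produces "npaqsqoumvd".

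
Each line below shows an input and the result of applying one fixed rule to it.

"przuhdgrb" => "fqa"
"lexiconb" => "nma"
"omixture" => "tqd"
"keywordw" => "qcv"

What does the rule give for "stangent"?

dms

The pattern: shift every letter 1 place backward in the alphabet (wrapping around), then keep only the last 3 characters.
Applying both steps to "stangent": "rszmfdms", then "dms".
(Check on "keywordw": → "jdxvnqcv" → "qcv" ✓)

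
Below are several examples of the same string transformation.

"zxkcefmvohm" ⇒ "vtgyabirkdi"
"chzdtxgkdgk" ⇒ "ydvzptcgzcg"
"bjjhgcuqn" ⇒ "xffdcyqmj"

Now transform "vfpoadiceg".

rblkwzeyac

In each case the input is transformed by: shift every letter 4 places backward in the alphabet (wrapping around).
Doing the same to "vfpoadiceg": "rblkwzeyac".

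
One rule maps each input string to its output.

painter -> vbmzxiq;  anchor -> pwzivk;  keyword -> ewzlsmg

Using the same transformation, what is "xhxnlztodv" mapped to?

vthbwldfpf

The rule is to move the first 3 characters to the end (rotate left by 3), then shift every letter 8 places forward in the alphabet (wrapping around).
Applying both steps to "xhxnlztodv": "nlztodvxhx", then "vthbwldfpf".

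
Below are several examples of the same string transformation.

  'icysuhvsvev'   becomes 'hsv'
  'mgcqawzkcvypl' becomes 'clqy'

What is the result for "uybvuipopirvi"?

ipuv

The pattern: sort the characters into alphabetical order, then keep one character in every 3, starting at position 3 (positions 3rd, 6th, 9th, ...).
On "uybvuipopirvi": the first step gives "biiioppruuvvy", and the second then gives "ipuv".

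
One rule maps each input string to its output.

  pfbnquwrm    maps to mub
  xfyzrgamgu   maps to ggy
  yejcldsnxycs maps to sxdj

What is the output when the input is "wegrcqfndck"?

The transformation: keep one character in every 3, starting at position 3 (positions 3rd, 6th, 9th, ...), then reverse the string.
For "wegrcqfndck" the result is "dqg".

dqg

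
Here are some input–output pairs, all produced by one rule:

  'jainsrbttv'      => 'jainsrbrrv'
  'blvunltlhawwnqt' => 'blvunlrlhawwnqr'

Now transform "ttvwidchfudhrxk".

rrvwidchfudhrxk

In each case the input is transformed by: replace every "t" with "r".
On "ttvwidchfudhrxk" that produces "rrvwidchfudhrxk".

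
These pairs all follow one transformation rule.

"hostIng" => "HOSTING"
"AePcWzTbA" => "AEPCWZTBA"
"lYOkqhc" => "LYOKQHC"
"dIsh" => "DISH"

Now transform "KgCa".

The transformation: convert every letter to uppercase.
Doing the same to "KgCa": "KGCA".

KGCA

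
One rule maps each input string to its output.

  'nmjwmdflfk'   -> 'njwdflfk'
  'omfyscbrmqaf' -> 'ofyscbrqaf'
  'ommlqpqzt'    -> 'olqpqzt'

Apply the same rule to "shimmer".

Each output is the input with this applied: remove every "m".
Doing the same to "shimmer": "shier".

shier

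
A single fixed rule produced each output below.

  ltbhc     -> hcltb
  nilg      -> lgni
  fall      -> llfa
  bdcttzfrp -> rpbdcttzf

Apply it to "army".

myar

Rule — move the last 2 characters to the front (rotate right by 2).
Doing the same to "army": "myar".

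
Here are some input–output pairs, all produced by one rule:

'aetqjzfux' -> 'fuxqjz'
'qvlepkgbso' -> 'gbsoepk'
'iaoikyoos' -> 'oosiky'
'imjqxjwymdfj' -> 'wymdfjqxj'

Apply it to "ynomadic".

The transformation: delete the first 3 characters, then move the first 3 characters to the end (rotate left by 3).
For "ynomadic", step one produces "madic"; step two turns that into "icmad".

icmad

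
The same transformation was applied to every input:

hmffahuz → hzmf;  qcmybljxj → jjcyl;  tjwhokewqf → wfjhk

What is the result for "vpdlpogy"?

What's happening: move the last 3 characters to the front (rotate right by 3), then keep every other character starting from the first (positions 1st, 3rd, 5th, ...).
Starting from "vpdlpogy": after the first operation, "ogyvpdlp"; after the second, "oypl".

oypl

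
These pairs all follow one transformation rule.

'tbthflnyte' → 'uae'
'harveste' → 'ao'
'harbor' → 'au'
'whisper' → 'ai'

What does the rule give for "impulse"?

The pattern: shift every letter 7 places backward in the alphabet (wrapping around), then keep only the vowels.
Starting from "impulse": after the first operation, "bfinelx"; after the second, "ie".

ie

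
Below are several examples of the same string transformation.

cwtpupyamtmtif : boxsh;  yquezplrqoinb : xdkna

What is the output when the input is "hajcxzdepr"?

Each output is the input with this applied: keep one character in every 3, starting at position 1 (positions 1st, 4th, 7th, ...), then shift every letter 1 place backward in the alphabet (wrapping around).
Applying both steps to "hajcxzdepr": "hcdr", then "gbcq".

gbcq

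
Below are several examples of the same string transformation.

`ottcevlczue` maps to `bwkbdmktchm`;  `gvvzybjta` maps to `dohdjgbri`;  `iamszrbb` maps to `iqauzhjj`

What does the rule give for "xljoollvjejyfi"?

tfwrtwdtmrgrqn

The transformation: shift every letter 8 places forward in the alphabet (wrapping around), then swap each adjacent pair of characters (1↔2, 3↔4, ...).
Applying both steps to "xljoollvjejyfi": "ftrwwttdrmrgnq", then "tfwrtwdtmrgrqn".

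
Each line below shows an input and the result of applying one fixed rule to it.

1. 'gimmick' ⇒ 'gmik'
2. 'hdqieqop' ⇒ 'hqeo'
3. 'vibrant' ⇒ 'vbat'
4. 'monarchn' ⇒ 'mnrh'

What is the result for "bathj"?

btj

Rule — keep every other character starting from the first (positions 1st, 3rd, 5th, ...).
Applying that to "bathj" gives "btj".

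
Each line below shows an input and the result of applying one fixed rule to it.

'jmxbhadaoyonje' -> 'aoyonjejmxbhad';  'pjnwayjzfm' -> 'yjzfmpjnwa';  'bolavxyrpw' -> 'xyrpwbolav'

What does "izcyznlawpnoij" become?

Rule — swap the front and back halves of the string.
On "izcyznlawpnoij" that produces "awpnoijizcyznl".

awpnoijizcyznl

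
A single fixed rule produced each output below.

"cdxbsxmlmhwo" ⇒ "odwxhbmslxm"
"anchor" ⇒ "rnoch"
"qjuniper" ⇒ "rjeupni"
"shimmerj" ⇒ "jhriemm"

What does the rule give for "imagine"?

emnaig

The transformation: take characters alternately from the front and the back (1st, last, 2nd, 2nd-last, ...), then delete the first character.
On "imagine": the first step gives "iemnaig", and the second then gives "emnaig".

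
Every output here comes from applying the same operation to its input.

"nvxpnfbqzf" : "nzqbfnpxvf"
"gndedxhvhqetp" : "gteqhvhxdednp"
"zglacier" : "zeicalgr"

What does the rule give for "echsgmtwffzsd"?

Rule — swap the first and last characters, then reverse the string.
Starting from "echsgmtwffzsd": after the first operation, "dchsgmtwffzse"; after the second, "eszffwtmgshcd".

eszffwtmgshcd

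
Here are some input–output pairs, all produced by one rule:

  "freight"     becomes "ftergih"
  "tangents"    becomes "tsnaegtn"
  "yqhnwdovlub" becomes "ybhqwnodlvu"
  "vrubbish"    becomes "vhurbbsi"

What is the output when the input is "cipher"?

Rule — move the last character to the front, then swap each adjacent pair of characters (1↔2, 3↔4, ...).
Applying both steps to "cipher": "rciphe", then "crpieh".

crpieh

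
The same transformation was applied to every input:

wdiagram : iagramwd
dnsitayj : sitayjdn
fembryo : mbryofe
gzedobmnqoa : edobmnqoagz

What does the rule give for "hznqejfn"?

The rule is to move the first 2 characters to the end (rotate left by 2).
For "hznqejfn" the result is "nqejfnhz".

nqejfnhz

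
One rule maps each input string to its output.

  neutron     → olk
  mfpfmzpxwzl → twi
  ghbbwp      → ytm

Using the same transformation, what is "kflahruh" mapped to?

ore

In each case the input is transformed by: shift every letter 3 places backward in the alphabet (wrapping around), then keep only the last 3 characters.
Working it through for "kflahruh": intermediate "hcixeore", final "ore".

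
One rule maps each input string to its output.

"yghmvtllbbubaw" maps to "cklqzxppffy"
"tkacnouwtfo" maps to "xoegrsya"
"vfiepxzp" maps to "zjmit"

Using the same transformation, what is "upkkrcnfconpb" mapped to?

ytoovgrjgs

What's happening: shift every letter 4 places forward in the alphabet (wrapping around), then delete the last 3 characters.
Applying both steps to "upkkrcnfconpb": "ytoovgrjgsrtf", then "ytoovgrjgs".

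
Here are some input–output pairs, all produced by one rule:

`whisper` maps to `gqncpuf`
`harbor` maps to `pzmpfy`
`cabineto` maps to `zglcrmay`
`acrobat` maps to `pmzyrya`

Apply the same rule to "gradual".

Looking at the pairs, the operation is to shift every letter 2 places backward in the alphabet (wrapping around), then move the first 2 characters to the end (rotate left by 2).
"gradual" → "epybsyj" → "ybsyjep".
(Check on "harbor": → "fypzmp" → "pzmpfy" ✓)

ybsyjep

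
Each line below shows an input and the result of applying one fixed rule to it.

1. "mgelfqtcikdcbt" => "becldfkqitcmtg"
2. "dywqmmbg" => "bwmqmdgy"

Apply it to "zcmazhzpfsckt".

kmcaszfhpzztc

In each case the input is transformed by: take characters alternately from the front and the back (1st, last, 2nd, 2nd-last, ...), then move the first 3 characters to the end (rotate left by 3).
Applying both steps to "zcmazhzpfsckt": "ztckmcaszfhpz", then "kmcaszfhpzztc".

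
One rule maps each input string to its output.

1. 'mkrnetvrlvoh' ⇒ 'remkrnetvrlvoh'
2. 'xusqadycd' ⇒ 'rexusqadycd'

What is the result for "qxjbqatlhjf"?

Rule — prepend "re".
"qxjbqatlhjf" → "reqxjbqatlhjf".

reqxjbqatlhjf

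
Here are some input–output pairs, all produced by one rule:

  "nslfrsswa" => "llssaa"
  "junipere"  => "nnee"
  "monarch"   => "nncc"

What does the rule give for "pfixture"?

iiuu

Each output is the input with this applied: keep one character in every 3, starting at position 3 (positions 3rd, 6th, 9th, ...), then double every character.
On "pfixture": the first step gives "iu", and the second then gives "iiuu".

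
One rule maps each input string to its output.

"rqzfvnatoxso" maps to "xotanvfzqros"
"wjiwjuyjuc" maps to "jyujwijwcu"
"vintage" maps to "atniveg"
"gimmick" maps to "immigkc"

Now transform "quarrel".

rrauqle

Looking at the pairs, the operation is to move the last 2 characters to the front (rotate right by 2), then reverse the string.
Starting from "quarrel": after the first operation, "elquarr"; after the second, "rrauqle".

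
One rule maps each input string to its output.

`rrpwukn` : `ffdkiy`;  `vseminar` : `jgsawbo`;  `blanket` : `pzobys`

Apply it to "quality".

eiozwh

In each case the input is transformed by: delete the last character, then shift every letter 12 places backward in the alphabet (wrapping around).
On "quality" that produces "eiozwh".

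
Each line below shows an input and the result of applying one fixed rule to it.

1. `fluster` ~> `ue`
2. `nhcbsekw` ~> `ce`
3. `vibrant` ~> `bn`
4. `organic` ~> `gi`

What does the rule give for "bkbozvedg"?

bvg

Rule — keep one character in every 3, starting at position 3 (positions 3rd, 6th, 9th, ...).
So "bkbozvedg" becomes "bvg".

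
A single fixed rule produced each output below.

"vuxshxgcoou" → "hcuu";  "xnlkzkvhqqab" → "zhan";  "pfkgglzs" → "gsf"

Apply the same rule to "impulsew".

lwm

What's happening: keep one character in every 3, starting at position 2 (positions 2nd, 5th, 8th, ...), then move the first character to the end.
On "impulsew": the first step gives "mlw", and the second then gives "lwm".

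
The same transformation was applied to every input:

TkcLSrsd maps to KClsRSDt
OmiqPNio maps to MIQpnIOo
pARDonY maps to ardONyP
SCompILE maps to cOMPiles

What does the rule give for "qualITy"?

What's happening: flip the case of every letter, then move the first character to the end.
Working it through for "qualITy": intermediate "QUALitY", final "UALitYQ".

UALitYQ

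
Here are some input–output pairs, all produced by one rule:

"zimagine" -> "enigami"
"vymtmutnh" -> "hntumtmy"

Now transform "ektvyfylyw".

wylyfyvtk

The transformation: reverse the string, then delete the last character.
Starting from "ektvyfylyw": after the first operation, "wylyfyvtke"; after the second, "wylyfyvtk".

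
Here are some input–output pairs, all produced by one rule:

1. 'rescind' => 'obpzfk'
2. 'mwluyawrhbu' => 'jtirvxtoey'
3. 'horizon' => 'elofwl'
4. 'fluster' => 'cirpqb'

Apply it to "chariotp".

zexoflq

What's happening: delete the last character, then shift every letter 3 places backward in the alphabet (wrapping around).
"chariotp" → "chariot" → "zexoflq".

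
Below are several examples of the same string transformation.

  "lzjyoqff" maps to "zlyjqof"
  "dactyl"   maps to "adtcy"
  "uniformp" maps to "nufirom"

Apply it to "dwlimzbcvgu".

wdilzmcbgv

The rule is to delete the last character, then swap each adjacent pair of characters (1↔2, 3↔4, ...).
"dwlimzbcvgu" → "dwlimzbcvg" → "wdilzmcbgv".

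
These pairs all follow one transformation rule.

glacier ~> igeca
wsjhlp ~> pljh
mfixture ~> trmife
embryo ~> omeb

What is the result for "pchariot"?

poihca

Looking at the pairs, the operation is to sort the characters into reverse alphabetical order, then delete the first 2 characters.
For "pchariot", step one produces "trpoihca"; step two turns that into "poihca".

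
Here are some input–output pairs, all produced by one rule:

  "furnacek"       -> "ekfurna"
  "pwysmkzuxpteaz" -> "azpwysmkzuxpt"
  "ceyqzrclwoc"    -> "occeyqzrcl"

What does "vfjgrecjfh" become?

fhvfjgrec

Looking at the pairs, the operation is to move the last 2 characters to the front (rotate right by 2), then delete the last character.
On "vfjgrecjfh": the first step gives "fhvfjgrecj", and the second then gives "fhvfjgrec".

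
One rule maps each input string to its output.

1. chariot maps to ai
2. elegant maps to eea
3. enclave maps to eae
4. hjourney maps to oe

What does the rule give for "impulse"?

ie

Each output is the input with this applied: keep every other character starting from the first (positions 1st, 3rd, 5th, ...), then keep only the vowels.
Starting from "impulse": after the first operation, "iple"; after the second, "ie".
(Check on "hjourney": → "hore" → "oe" ✓)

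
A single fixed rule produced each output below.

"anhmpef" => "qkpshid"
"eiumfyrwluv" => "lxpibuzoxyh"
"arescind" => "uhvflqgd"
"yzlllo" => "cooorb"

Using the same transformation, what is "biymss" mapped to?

lbpvve

Looking at the pairs, the operation is to shift every letter 3 places forward in the alphabet (wrapping around), then move the first character to the end.
Applying that to "biymss" gives "lbpvve".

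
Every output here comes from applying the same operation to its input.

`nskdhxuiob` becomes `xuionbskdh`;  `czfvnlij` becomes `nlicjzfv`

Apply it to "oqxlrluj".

rluojqxl

Each output is the input with this applied: swap the first and last characters, then swap the front and back halves of the string.
Working it through for "oqxlrluj": intermediate "jqxlrluo", final "rluojqxl".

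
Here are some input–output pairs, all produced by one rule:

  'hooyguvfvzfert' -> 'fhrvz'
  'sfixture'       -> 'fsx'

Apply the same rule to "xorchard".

Rule — sort the characters into alphabetical order, then keep one character in every 3, starting at position 2 (positions 2nd, 5th, 8th, ...).
Starting from "xorchard": after the first operation, "acdhorrx"; after the second, "cox".

cox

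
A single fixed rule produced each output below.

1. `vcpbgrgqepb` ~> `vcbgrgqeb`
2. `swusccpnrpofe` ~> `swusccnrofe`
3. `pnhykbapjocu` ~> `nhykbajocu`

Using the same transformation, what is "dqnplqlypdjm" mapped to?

Looking at the pairs, the operation is to remove every "p".
Doing the same to "dqnplqlypdjm": "dqnlqlydjm".

dqnlqlydjm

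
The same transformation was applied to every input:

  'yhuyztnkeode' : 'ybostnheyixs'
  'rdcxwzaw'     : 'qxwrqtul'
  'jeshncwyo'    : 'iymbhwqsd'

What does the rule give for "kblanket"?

What's happening: swap the first and last characters, then shift every letter 6 places backward in the alphabet (wrapping around).
Working it through for "kblanket": intermediate "tblankek", final "nvfuheye".

nvfuheye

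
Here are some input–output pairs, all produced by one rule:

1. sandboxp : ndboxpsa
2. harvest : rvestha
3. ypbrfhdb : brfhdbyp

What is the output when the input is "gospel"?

spelgo

What's happening: move the first 2 characters to the end (rotate left by 2).
For "gospel" the result is "spelgo".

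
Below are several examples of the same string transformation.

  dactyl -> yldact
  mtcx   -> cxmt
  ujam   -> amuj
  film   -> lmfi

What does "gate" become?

tega

The rule is to move the last 2 characters to the front (rotate right by 2).
"gate" → "tega".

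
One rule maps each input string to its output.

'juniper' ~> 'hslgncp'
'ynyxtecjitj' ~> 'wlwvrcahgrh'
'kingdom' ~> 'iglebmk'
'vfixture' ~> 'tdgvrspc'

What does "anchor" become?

ylafmp

Rule — shift every letter 2 places backward in the alphabet (wrapping around).
So "anchor" becomes "ylafmp".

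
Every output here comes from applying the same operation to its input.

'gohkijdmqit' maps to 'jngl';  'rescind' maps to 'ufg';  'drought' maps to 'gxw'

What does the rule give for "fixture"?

iwh

Looking at the pairs, the operation is to shift every letter 3 places forward in the alphabet (wrapping around), then keep one character in every 3, starting at position 1 (positions 1st, 4th, 7th, ...).
For "fixture" the result is "iwh".
(Check on "rescind": → "uhvflqg" → "ufg" ✓)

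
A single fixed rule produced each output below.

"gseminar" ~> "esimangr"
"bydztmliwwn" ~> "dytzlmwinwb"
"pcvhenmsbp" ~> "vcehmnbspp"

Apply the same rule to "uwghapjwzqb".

gwahjpzwbqu

What's happening: move the first character to the end, then swap each adjacent pair of characters (1↔2, 3↔4, ...).
Starting from "uwghapjwzqb": after the first operation, "wghapjwzqbu"; after the second, "gwahjpzwbqu".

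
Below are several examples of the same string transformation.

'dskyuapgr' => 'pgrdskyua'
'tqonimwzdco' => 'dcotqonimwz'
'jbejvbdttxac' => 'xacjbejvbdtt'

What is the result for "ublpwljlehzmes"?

mesublpwljlehz

What's happening: move the last 3 characters to the front (rotate right by 3).
For "ublpwljlehzmes" the result is "mesublpwljlehz".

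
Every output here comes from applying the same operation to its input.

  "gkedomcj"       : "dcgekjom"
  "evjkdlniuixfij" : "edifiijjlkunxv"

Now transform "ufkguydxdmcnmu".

What's happening: sort the characters into alphabetical order, then swap each adjacent pair of characters (1↔2, 3↔4, ...).
"ufkguydxdmcnmu" → "cddfgkmmnuuuxy" → "dcfdkgmmunuuyx".
(Check on "evjkdlniuixfij": → "defiiijjklnuvx" → "edifiijjlkunxv" ✓)

dcfdkgmmunuuyx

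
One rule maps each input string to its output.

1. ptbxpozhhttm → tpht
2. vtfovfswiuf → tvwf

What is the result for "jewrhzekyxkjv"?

ehkk

The pattern: keep one character in every 3, starting at position 2 (positions 2nd, 5th, 8th, ...).
So "jewrhzekyxkjv" becomes "ehkk".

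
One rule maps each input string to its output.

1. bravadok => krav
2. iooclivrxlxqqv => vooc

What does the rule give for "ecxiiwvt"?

tcxi

What's happening: swap the first and last characters, then keep only the first 4 characters.
Applying both steps to "ecxiiwvt": "tcxiiwve", then "tcxi".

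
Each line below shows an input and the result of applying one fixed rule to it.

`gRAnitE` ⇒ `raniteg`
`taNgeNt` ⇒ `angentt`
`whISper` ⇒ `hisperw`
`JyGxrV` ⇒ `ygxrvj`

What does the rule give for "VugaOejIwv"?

ugaoejiwvv

Rule — move the first character to the end, then convert every letter to lowercase.
On "VugaOejIwv": the first step gives "ugaOejIwvV", and the second then gives "ugaoejiwvv".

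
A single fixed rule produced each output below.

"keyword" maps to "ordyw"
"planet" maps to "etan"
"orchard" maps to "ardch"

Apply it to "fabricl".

iclbr

The rule is to delete the first 2 characters, then move the first 2 characters to the end (rotate left by 2).
"fabricl" → "bricl" → "iclbr".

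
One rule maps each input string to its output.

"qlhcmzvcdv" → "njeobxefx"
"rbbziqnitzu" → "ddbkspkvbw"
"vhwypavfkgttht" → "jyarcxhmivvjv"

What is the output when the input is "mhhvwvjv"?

What's happening: delete the first character, then shift every letter 2 places forward in the alphabet (wrapping around).
Applying both steps to "mhhvwvjv": "hhvwvjv", then "jjxyxlx".

jjxyxlx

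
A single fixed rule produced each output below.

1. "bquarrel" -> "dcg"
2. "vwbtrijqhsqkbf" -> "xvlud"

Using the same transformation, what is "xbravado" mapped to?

In each case the input is transformed by: shift every letter 2 places forward in the alphabet (wrapping around), then keep one character in every 3, starting at position 1 (positions 1st, 4th, 7th, ...).
On "xbravado": the first step gives "zdtcxcfq", and the second then gives "zcf".
(Check on "bquarrel": → "dswcttgn" → "dcg" ✓)

zcf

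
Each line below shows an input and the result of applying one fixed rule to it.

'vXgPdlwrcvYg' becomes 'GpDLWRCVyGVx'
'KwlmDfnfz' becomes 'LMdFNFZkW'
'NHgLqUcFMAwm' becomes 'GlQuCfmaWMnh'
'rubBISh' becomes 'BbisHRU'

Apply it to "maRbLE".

Looking at the pairs, the operation is to flip the case of every letter, then move the first 2 characters to the end (rotate left by 2).
For "maRbLE", step one produces "MArBle"; step two turns that into "rBleMA".

rBleMA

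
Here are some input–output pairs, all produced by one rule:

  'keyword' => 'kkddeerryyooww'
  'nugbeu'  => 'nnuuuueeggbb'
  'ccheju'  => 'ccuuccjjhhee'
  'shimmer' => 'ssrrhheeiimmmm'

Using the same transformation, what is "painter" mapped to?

The rule is to take characters alternately from the front and the back (1st, last, 2nd, 2nd-last, ...), then double every character.
For "painter" the result is "pprraaeeiittnn".

pprraaeeiittnn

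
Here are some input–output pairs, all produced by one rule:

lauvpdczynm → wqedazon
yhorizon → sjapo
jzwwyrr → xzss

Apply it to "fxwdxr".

eys

What's happening: shift every letter 1 place forward in the alphabet (wrapping around), then delete the first 3 characters.
"fxwdxr" → "gyxeys" → "eys".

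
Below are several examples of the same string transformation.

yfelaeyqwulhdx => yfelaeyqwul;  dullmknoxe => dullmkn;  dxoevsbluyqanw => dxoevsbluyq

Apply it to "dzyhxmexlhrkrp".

Each output is the input with this applied: delete the last 3 characters.
On "dzyhxmexlhrkrp" that produces "dzyhxmexlhr".

dzyhxmexlhr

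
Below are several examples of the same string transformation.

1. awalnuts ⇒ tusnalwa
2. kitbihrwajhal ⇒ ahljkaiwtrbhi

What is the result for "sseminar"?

In each case the input is transformed by: move the last 2 characters to the front (rotate right by 2), then take characters alternately from the front and the back (1st, last, 2nd, 2nd-last, ...).
Working it through for "sseminar": intermediate "arssemin", final "anrismse".

anrismse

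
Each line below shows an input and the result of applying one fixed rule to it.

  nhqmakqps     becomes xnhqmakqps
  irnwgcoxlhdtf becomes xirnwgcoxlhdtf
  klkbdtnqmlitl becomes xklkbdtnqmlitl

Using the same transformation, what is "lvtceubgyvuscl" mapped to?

xlvtceubgyvuscl

In each case the input is transformed by: prepend "x".
For "lvtceubgyvuscl" the result is "xlvtceubgyvuscl".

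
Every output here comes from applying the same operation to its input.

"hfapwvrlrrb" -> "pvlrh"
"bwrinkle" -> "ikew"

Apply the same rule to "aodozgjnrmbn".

Rule — move the first 2 characters to the end (rotate left by 2), then keep every other character starting from the second (positions 2nd, 4th, 6th, ...).
Starting from "aodozgjnrmbn": after the first operation, "dozgjnrmbnao"; after the second, "ognmno".

ognmno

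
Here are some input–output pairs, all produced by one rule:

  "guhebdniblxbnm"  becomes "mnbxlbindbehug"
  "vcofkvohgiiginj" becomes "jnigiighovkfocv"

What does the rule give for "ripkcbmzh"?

hzmbckpir

Rule — reverse the string.
"ripkcbmzh" → "hzmbckpir".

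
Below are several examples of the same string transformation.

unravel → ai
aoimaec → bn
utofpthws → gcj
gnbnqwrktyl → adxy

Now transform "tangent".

What's happening: shift every letter 13 places forward in the alphabet (wrapping around) — i.e. ROT13, then keep one character in every 3, starting at position 2 (positions 2nd, 5th, 8th, ...).
For "tangent", step one produces "gnatrag"; step two turns that into "nr".

nr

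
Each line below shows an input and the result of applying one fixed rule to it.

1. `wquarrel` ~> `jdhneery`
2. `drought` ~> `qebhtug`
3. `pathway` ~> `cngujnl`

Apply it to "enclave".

rapynir

In each case the input is transformed by: shift every letter 13 places forward in the alphabet (wrapping around) — i.e. ROT13.
"enclave" → "rapynir".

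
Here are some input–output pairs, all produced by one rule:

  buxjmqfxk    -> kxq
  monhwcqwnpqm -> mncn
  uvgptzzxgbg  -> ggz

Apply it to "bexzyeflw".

In each case the input is transformed by: keep one character in every 3, starting at position 3 (positions 3rd, 6th, 9th, ...), then move the last character to the front.
Working it through for "bexzyeflw": intermediate "xew", final "wxe".

wxe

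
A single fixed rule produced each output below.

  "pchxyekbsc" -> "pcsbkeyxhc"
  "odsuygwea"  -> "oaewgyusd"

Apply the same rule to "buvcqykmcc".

bccmkyqcvu

The pattern: move the first character to the end, then reverse the string.
Starting from "buvcqykmcc": after the first operation, "uvcqykmccb"; after the second, "bccmkyqcvu".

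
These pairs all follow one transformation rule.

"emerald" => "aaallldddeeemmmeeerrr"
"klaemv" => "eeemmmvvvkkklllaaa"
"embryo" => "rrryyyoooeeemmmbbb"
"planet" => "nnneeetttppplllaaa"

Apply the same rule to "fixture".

In each case the input is transformed by: move the last 3 characters to the front (rotate right by 3), then repeat every character 3 times.
"fixture" → "urefixt" → "uuurrreeefffiiixxxttt".

uuurrreeefffiiixxxttt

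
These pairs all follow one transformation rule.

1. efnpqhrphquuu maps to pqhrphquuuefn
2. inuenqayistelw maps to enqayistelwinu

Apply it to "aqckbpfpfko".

kbpfpfkoaqc

The rule is to move the first 3 characters to the end (rotate left by 3).
So "aqckbpfpfko" becomes "kbpfpfkoaqc".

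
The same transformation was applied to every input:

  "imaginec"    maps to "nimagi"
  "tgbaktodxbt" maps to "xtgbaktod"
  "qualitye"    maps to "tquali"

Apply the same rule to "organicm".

iorgan

What's happening: delete the last 2 characters, then move the last character to the front.
For "organicm", step one produces "organi"; step two turns that into "iorgan".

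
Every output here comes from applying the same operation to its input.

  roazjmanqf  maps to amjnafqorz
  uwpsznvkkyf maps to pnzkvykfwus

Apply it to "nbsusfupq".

sfspuqbnu

Looking at the pairs, the operation is to swap each adjacent pair of characters (1↔2, 3↔4, ...), then move the first 3 characters to the end (rotate left by 3).
On "nbsusfupq": the first step gives "bnusfspuq", and the second then gives "sfspuqbnu".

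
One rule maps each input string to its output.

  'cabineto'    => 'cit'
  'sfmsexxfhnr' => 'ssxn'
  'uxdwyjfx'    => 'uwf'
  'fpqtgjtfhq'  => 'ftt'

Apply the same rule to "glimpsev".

Rule — delete the last character, then keep one character in every 3, starting at position 1 (positions 1st, 4th, 7th, ...).
Starting from "glimpsev": after the first operation, "glimpse"; after the second, "gme".
(Check on "fpqtgjtfhq": → "fpqtgjtfh" → "ftt" ✓)

gme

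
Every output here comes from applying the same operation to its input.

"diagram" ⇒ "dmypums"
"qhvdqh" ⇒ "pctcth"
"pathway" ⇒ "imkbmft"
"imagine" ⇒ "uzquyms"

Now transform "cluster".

What's happening: shift every letter 12 places forward in the alphabet (wrapping around), then move the last 3 characters to the front (rotate right by 3).
"cluster" → "oxgefqd" → "fqdoxge".
(Check on "qhvdqh": → "cthpct" → "pctcth" ✓)

fqdoxge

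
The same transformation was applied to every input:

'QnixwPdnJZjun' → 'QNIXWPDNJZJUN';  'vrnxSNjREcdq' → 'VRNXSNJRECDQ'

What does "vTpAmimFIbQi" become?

Each output is the input with this applied: convert every letter to uppercase.
Doing the same to "vTpAmimFIbQi": "VTPAMIMFIBQI".

VTPAMIMFIBQI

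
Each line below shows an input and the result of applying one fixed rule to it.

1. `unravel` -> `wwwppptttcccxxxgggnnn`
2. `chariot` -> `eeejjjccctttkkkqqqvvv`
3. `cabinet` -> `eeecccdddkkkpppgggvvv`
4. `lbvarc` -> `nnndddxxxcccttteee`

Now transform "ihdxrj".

Looking at the pairs, the operation is to shift every letter 2 places forward in the alphabet (wrapping around), then repeat every character 3 times.
Starting from "ihdxrj": after the first operation, "kjfztl"; after the second, "kkkjjjfffzzztttlll".
(Check on "lbvarc": → "ndxcte" → "nnndddxxxcccttteee" ✓)

kkkjjjfffzzztttlll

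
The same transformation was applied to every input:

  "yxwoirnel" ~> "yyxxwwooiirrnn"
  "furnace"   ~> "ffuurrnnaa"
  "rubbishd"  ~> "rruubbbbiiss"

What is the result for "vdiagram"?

The pattern: delete the last 2 characters, then double every character.
"vdiagram" → "vdiagr" → "vvddiiaaggrr".
(Check on "rubbishd": → "rubbis" → "rruubbbbiiss" ✓)

vvddiiaaggrr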